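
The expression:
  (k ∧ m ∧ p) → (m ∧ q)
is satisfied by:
  {q: True, p: False, k: False, m: False}
  {q: False, p: False, k: False, m: False}
  {m: True, q: True, p: False, k: False}
  {m: True, q: False, p: False, k: False}
  {q: True, k: True, m: False, p: False}
  {k: True, m: False, p: False, q: False}
  {m: True, k: True, q: True, p: False}
  {m: True, k: True, q: False, p: False}
  {q: True, p: True, m: False, k: False}
  {p: True, m: False, k: False, q: False}
  {q: True, m: True, p: True, k: False}
  {m: True, p: True, q: False, k: False}
  {q: True, k: True, p: True, m: False}
  {k: True, p: True, m: False, q: False}
  {m: True, k: True, p: True, q: True}


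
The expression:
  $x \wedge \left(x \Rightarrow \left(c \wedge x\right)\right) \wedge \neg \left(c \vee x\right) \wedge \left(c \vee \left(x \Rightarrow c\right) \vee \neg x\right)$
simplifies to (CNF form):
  $\text{False}$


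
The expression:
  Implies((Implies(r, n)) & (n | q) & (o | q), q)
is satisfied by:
  {q: True, o: False, n: False}
  {o: False, n: False, q: False}
  {n: True, q: True, o: False}
  {n: True, o: False, q: False}
  {q: True, o: True, n: False}
  {o: True, q: False, n: False}
  {n: True, o: True, q: True}


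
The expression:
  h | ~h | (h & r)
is always true.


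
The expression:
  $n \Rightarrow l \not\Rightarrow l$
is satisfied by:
  {n: False}


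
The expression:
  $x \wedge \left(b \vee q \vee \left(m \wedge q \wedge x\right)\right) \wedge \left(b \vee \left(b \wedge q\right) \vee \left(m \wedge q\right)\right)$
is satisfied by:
  {b: True, m: True, q: True, x: True}
  {b: True, m: True, x: True, q: False}
  {b: True, q: True, x: True, m: False}
  {b: True, x: True, q: False, m: False}
  {m: True, q: True, x: True, b: False}


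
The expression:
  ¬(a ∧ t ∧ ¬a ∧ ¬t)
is always true.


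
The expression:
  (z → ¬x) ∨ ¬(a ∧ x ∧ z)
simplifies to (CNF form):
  ¬a ∨ ¬x ∨ ¬z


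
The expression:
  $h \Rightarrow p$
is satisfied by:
  {p: True, h: False}
  {h: False, p: False}
  {h: True, p: True}


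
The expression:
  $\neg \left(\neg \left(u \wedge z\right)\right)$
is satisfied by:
  {z: True, u: True}


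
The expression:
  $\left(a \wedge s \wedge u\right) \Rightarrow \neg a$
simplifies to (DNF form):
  $\neg a \vee \neg s \vee \neg u$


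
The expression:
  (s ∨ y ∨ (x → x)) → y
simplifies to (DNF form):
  y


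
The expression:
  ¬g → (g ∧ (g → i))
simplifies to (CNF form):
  g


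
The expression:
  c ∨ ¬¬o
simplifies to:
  c ∨ o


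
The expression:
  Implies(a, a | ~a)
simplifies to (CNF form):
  True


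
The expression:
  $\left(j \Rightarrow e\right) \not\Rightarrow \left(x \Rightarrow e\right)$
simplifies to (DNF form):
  $x \wedge \neg e \wedge \neg j$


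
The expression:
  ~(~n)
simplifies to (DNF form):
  n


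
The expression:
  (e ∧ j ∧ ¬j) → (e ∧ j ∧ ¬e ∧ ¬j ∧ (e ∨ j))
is always true.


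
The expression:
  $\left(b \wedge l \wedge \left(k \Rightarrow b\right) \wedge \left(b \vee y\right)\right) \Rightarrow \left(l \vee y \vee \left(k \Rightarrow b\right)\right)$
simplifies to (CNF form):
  $\text{True}$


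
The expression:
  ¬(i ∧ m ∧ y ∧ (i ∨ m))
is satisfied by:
  {m: False, y: False, i: False}
  {i: True, m: False, y: False}
  {y: True, m: False, i: False}
  {i: True, y: True, m: False}
  {m: True, i: False, y: False}
  {i: True, m: True, y: False}
  {y: True, m: True, i: False}


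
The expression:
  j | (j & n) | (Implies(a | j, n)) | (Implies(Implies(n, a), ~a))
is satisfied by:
  {n: True, j: True, a: False}
  {n: True, j: False, a: False}
  {j: True, n: False, a: False}
  {n: False, j: False, a: False}
  {n: True, a: True, j: True}
  {n: True, a: True, j: False}
  {a: True, j: True, n: False}


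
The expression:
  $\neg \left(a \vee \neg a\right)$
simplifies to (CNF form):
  $\text{False}$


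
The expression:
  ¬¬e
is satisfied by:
  {e: True}


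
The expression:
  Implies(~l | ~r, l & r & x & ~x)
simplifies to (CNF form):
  l & r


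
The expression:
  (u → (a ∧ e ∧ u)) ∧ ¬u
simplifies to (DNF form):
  ¬u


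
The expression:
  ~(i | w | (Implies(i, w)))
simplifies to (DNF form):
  False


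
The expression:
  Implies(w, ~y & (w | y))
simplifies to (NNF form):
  ~w | ~y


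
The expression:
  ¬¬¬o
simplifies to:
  ¬o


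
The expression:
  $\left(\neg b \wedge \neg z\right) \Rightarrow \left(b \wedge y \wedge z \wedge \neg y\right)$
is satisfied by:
  {b: True, z: True}
  {b: True, z: False}
  {z: True, b: False}


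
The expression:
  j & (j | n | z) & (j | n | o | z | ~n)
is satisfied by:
  {j: True}


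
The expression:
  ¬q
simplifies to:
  ¬q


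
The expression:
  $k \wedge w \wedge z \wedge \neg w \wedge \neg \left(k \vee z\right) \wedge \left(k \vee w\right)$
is never true.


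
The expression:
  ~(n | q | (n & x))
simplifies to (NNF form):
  ~n & ~q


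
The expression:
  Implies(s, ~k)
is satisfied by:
  {s: False, k: False}
  {k: True, s: False}
  {s: True, k: False}


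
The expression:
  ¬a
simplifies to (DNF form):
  ¬a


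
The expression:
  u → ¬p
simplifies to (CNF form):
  ¬p ∨ ¬u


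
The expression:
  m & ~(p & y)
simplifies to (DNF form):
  (m & ~p) | (m & ~y)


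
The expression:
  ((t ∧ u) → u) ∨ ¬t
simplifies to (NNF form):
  True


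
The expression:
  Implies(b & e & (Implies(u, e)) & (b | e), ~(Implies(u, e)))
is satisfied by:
  {e: False, b: False}
  {b: True, e: False}
  {e: True, b: False}


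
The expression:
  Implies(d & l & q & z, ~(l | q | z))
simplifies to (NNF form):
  ~d | ~l | ~q | ~z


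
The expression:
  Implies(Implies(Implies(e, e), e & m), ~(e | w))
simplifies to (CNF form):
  ~e | ~m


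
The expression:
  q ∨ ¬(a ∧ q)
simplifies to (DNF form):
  True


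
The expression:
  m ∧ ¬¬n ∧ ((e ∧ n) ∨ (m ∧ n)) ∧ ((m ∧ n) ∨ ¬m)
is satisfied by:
  {m: True, n: True}


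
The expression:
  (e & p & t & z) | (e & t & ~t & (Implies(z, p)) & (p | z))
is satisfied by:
  {t: True, z: True, p: True, e: True}


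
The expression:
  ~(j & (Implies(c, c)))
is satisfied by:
  {j: False}


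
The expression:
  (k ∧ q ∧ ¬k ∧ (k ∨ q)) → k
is always true.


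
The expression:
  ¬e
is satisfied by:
  {e: False}


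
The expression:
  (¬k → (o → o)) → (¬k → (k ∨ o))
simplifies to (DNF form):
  k ∨ o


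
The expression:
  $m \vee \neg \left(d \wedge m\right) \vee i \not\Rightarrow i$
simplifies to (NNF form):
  $\text{True}$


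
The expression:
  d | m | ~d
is always true.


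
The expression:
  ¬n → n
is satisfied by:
  {n: True}


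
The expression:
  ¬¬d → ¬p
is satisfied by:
  {p: False, d: False}
  {d: True, p: False}
  {p: True, d: False}


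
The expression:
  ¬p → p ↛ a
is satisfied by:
  {p: True}


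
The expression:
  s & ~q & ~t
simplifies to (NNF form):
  s & ~q & ~t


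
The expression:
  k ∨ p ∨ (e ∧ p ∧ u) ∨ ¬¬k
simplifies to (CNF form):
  k ∨ p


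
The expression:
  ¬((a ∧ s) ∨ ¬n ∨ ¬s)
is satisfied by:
  {s: True, n: True, a: False}


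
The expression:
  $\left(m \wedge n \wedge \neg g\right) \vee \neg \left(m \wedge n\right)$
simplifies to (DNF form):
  $\neg g \vee \neg m \vee \neg n$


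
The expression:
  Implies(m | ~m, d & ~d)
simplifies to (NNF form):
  False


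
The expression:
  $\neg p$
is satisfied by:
  {p: False}


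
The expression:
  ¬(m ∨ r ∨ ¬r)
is never true.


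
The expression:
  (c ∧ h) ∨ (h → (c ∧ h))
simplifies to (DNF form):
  c ∨ ¬h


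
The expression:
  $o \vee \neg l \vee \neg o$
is always true.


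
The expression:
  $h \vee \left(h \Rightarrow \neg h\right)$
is always true.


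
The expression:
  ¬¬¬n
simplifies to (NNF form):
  ¬n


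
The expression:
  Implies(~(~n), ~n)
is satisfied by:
  {n: False}


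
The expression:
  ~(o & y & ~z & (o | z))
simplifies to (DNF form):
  z | ~o | ~y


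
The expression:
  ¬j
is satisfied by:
  {j: False}


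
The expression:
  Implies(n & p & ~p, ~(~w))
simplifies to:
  True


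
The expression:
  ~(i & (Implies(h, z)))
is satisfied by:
  {h: True, z: False, i: False}
  {z: False, i: False, h: False}
  {h: True, z: True, i: False}
  {z: True, h: False, i: False}
  {i: True, h: True, z: False}


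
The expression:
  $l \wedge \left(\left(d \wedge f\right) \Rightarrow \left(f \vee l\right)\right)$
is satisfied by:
  {l: True}


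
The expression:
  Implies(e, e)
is always true.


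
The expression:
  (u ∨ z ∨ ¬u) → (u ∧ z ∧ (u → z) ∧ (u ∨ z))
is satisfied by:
  {z: True, u: True}


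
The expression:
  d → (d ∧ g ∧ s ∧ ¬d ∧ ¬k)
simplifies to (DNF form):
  ¬d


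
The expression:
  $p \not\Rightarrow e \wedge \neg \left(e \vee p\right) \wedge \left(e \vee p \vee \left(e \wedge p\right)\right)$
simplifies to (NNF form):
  $\text{False}$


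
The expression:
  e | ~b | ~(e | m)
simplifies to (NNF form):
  e | ~b | ~m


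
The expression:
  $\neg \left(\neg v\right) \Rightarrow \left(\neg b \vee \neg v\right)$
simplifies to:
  $\neg b \vee \neg v$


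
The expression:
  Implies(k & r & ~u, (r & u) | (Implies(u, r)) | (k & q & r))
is always true.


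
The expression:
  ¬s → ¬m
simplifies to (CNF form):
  s ∨ ¬m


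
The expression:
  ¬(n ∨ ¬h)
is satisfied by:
  {h: True, n: False}


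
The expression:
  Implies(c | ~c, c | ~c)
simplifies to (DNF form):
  True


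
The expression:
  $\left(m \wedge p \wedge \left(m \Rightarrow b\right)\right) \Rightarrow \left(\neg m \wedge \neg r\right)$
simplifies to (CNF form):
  $\neg b \vee \neg m \vee \neg p$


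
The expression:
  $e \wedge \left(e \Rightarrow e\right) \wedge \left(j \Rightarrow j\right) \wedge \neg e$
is never true.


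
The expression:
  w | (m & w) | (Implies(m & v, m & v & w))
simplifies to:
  w | ~m | ~v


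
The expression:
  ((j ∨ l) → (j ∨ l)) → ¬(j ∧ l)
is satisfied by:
  {l: False, j: False}
  {j: True, l: False}
  {l: True, j: False}


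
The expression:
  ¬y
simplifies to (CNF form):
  ¬y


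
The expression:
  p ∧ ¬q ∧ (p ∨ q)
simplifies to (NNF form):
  p ∧ ¬q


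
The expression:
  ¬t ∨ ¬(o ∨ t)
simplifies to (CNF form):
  ¬t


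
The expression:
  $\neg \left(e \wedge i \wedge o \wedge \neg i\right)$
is always true.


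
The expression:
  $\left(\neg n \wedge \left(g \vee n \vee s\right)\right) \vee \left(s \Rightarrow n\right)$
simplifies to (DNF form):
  $\text{True}$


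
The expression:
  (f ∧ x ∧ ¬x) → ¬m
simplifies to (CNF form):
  True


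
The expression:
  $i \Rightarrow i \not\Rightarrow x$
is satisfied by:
  {x: False, i: False}
  {i: True, x: False}
  {x: True, i: False}


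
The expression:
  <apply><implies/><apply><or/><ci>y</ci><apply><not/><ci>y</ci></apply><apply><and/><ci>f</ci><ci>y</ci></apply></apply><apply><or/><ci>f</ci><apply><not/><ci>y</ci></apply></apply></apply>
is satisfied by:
  {f: True, y: False}
  {y: False, f: False}
  {y: True, f: True}


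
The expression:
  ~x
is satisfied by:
  {x: False}


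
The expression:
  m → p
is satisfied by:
  {p: True, m: False}
  {m: False, p: False}
  {m: True, p: True}


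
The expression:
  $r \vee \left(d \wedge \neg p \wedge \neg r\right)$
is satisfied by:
  {r: True, d: True, p: False}
  {r: True, p: False, d: False}
  {r: True, d: True, p: True}
  {r: True, p: True, d: False}
  {d: True, p: False, r: False}


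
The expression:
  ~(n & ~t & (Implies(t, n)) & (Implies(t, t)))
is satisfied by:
  {t: True, n: False}
  {n: False, t: False}
  {n: True, t: True}


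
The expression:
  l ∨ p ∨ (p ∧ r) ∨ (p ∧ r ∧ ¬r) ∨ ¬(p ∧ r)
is always true.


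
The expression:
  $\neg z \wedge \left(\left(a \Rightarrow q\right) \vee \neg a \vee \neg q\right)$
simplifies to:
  $\neg z$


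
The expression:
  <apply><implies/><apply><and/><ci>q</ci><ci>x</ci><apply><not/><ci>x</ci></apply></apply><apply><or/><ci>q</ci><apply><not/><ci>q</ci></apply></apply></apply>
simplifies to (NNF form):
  <true/>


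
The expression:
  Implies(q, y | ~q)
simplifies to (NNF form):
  y | ~q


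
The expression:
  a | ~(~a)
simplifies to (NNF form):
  a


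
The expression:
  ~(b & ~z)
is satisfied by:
  {z: True, b: False}
  {b: False, z: False}
  {b: True, z: True}


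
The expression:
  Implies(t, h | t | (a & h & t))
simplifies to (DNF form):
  True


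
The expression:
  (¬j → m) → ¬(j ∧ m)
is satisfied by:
  {m: False, j: False}
  {j: True, m: False}
  {m: True, j: False}


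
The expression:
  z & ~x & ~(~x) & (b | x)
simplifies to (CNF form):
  False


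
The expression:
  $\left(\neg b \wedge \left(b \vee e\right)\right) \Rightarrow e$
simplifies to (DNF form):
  $\text{True}$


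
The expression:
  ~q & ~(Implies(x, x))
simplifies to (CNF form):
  False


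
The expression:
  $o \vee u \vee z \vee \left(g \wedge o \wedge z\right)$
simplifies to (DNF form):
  $o \vee u \vee z$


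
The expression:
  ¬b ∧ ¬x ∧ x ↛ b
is never true.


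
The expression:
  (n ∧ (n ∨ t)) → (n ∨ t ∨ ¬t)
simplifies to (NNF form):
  True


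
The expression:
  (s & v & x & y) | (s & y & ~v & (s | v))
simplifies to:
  s & y & (x | ~v)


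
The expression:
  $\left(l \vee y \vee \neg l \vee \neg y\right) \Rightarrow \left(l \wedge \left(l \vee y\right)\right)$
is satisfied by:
  {l: True}


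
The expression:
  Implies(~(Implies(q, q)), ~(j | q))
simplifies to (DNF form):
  True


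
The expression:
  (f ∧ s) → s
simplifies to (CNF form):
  True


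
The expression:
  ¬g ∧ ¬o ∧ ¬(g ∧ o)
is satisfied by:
  {g: False, o: False}


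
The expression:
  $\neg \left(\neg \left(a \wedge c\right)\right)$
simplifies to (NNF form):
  $a \wedge c$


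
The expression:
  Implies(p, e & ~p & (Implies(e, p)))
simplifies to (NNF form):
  ~p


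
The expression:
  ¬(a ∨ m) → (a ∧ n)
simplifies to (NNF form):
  a ∨ m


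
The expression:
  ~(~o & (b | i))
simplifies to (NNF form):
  o | (~b & ~i)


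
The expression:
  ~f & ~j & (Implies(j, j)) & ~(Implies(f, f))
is never true.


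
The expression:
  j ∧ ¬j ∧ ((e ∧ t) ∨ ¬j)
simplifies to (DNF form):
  False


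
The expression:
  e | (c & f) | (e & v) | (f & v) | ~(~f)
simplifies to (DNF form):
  e | f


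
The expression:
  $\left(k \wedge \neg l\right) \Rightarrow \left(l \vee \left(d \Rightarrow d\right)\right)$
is always true.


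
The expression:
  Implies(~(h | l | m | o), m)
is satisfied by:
  {m: True, l: True, h: True, o: True}
  {m: True, l: True, h: True, o: False}
  {m: True, l: True, o: True, h: False}
  {m: True, l: True, o: False, h: False}
  {m: True, h: True, o: True, l: False}
  {m: True, h: True, o: False, l: False}
  {m: True, h: False, o: True, l: False}
  {m: True, h: False, o: False, l: False}
  {l: True, h: True, o: True, m: False}
  {l: True, h: True, o: False, m: False}
  {l: True, o: True, h: False, m: False}
  {l: True, o: False, h: False, m: False}
  {h: True, o: True, l: False, m: False}
  {h: True, l: False, o: False, m: False}
  {o: True, l: False, h: False, m: False}


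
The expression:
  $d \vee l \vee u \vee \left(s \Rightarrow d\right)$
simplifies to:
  $d \vee l \vee u \vee \neg s$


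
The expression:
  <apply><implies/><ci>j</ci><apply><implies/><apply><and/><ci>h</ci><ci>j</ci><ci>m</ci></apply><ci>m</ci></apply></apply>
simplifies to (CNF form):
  <true/>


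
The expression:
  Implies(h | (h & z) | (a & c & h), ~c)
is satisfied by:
  {h: False, c: False}
  {c: True, h: False}
  {h: True, c: False}


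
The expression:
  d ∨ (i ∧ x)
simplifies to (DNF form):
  d ∨ (i ∧ x)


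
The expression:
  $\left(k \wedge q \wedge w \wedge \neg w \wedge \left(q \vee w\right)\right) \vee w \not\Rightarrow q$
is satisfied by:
  {w: True, q: False}


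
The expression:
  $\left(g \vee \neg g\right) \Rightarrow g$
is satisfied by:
  {g: True}


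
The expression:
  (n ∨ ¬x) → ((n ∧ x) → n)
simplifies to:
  True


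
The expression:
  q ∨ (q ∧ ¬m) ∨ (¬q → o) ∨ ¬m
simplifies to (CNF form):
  o ∨ q ∨ ¬m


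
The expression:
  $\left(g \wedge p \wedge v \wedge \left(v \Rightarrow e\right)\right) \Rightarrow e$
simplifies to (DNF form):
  $\text{True}$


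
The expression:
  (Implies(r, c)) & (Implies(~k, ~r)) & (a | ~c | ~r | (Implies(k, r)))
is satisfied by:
  {c: True, k: True, r: False}
  {c: True, k: False, r: False}
  {k: True, c: False, r: False}
  {c: False, k: False, r: False}
  {r: True, c: True, k: True}


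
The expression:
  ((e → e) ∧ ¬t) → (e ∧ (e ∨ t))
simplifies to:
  e ∨ t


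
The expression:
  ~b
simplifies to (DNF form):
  ~b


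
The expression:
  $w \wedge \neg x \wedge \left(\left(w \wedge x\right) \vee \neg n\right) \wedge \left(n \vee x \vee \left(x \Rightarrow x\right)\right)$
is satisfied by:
  {w: True, n: False, x: False}


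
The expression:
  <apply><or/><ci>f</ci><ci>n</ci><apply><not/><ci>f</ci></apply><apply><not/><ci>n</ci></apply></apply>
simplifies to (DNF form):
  <true/>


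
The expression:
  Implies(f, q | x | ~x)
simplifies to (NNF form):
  True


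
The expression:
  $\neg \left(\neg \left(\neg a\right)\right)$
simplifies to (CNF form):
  $\neg a$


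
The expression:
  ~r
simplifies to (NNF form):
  ~r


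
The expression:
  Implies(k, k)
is always true.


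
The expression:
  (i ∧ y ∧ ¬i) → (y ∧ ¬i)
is always true.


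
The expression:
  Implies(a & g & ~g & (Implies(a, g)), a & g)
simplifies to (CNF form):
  True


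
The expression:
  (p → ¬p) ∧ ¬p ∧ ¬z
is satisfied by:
  {p: False, z: False}


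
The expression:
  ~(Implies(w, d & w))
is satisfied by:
  {w: True, d: False}


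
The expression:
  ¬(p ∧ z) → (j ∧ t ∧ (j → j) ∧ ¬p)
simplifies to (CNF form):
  (j ∨ p) ∧ (p ∨ t) ∧ (z ∨ ¬p)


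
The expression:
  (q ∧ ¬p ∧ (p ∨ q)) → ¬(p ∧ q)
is always true.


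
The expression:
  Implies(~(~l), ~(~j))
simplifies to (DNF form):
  j | ~l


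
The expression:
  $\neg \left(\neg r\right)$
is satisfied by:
  {r: True}


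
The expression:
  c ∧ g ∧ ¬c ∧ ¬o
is never true.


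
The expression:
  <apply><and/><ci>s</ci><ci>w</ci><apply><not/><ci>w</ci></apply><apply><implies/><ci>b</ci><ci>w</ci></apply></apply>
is never true.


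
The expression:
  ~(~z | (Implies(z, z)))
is never true.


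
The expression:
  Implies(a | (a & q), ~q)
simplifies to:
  ~a | ~q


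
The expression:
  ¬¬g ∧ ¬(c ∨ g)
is never true.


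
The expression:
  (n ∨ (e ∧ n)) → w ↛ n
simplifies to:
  ¬n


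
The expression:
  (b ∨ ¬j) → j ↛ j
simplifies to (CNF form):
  j ∧ ¬b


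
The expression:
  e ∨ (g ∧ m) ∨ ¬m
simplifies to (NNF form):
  e ∨ g ∨ ¬m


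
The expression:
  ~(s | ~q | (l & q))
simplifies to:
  q & ~l & ~s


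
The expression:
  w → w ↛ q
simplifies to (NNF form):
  ¬q ∨ ¬w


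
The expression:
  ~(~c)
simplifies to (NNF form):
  c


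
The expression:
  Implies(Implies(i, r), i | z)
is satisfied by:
  {i: True, z: True}
  {i: True, z: False}
  {z: True, i: False}


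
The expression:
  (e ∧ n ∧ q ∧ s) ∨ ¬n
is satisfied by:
  {q: True, e: True, s: True, n: False}
  {q: True, e: True, s: False, n: False}
  {q: True, s: True, e: False, n: False}
  {q: True, s: False, e: False, n: False}
  {e: True, s: True, q: False, n: False}
  {e: True, s: False, q: False, n: False}
  {s: True, q: False, e: False, n: False}
  {s: False, q: False, e: False, n: False}
  {n: True, q: True, e: True, s: True}


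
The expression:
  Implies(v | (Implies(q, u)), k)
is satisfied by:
  {k: True, q: True, v: False, u: False}
  {k: True, v: False, u: False, q: False}
  {k: True, q: True, u: True, v: False}
  {k: True, u: True, v: False, q: False}
  {k: True, q: True, v: True, u: False}
  {k: True, v: True, u: False, q: False}
  {k: True, q: True, u: True, v: True}
  {k: True, u: True, v: True, q: False}
  {q: True, v: False, u: False, k: False}


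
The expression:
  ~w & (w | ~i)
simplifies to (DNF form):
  ~i & ~w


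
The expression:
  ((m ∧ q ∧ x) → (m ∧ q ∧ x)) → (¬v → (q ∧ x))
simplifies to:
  v ∨ (q ∧ x)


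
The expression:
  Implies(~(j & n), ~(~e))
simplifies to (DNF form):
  e | (j & n)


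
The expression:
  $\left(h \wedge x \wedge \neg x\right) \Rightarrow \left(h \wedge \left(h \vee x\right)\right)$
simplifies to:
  $\text{True}$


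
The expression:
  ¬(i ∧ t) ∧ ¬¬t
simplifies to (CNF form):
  t ∧ ¬i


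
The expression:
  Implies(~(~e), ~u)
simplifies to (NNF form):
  ~e | ~u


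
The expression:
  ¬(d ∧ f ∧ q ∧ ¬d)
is always true.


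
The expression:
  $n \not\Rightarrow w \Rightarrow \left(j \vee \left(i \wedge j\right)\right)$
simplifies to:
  $j \vee w \vee \neg n$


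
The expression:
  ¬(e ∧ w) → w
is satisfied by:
  {w: True}


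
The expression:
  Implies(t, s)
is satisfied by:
  {s: True, t: False}
  {t: False, s: False}
  {t: True, s: True}


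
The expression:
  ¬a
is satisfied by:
  {a: False}


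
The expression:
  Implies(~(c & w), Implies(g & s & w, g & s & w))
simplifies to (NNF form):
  True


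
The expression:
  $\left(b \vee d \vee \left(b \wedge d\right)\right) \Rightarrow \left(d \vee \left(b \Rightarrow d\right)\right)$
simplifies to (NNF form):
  $d \vee \neg b$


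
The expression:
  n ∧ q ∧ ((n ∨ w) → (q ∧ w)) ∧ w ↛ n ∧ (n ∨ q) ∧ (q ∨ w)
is never true.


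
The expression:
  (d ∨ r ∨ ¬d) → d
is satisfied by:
  {d: True}


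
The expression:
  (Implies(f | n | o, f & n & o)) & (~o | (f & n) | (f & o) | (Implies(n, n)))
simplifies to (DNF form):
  (f & n & o) | (f & n & ~n) | (f & o & ~f) | (n & o & ~o) | (f & ~f & ~n) | (n & ~n & ~o) | (o & ~f & ~o) | (~f & ~n & ~o)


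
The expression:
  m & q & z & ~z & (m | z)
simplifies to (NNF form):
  False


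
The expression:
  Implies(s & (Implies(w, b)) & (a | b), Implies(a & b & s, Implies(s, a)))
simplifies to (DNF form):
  True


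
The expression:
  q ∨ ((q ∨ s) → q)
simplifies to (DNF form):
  q ∨ ¬s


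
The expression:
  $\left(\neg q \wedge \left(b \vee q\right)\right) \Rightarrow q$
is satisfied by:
  {q: True, b: False}
  {b: False, q: False}
  {b: True, q: True}


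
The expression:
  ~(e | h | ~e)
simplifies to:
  False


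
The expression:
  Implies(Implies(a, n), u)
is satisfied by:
  {u: True, a: True, n: False}
  {u: True, a: False, n: False}
  {n: True, u: True, a: True}
  {n: True, u: True, a: False}
  {a: True, n: False, u: False}


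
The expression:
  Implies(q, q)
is always true.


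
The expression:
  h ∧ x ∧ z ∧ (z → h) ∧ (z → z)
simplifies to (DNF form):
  h ∧ x ∧ z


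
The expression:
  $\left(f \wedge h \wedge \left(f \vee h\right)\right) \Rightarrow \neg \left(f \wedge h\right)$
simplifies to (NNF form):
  $\neg f \vee \neg h$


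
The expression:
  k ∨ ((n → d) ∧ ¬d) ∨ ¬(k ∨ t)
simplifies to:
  k ∨ (¬d ∧ ¬n) ∨ ¬t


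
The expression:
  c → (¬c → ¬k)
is always true.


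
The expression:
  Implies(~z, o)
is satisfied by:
  {o: True, z: True}
  {o: True, z: False}
  {z: True, o: False}


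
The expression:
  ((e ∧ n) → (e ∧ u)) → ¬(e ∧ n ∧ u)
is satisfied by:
  {u: False, e: False, n: False}
  {n: True, u: False, e: False}
  {e: True, u: False, n: False}
  {n: True, e: True, u: False}
  {u: True, n: False, e: False}
  {n: True, u: True, e: False}
  {e: True, u: True, n: False}


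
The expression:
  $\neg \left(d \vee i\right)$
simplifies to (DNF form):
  $\neg d \wedge \neg i$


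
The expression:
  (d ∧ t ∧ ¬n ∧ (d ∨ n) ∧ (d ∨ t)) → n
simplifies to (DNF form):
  n ∨ ¬d ∨ ¬t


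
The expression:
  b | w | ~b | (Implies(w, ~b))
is always true.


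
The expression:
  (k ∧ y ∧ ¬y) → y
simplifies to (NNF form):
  True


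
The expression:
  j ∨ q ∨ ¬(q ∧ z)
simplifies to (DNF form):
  True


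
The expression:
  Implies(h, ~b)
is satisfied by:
  {h: False, b: False}
  {b: True, h: False}
  {h: True, b: False}


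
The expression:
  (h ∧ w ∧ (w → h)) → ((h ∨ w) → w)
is always true.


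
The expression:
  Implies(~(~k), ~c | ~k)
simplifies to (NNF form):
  ~c | ~k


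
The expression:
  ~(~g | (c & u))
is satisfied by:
  {g: True, u: False, c: False}
  {g: True, c: True, u: False}
  {g: True, u: True, c: False}


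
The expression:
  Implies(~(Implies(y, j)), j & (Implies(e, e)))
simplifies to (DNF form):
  j | ~y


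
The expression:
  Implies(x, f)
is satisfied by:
  {f: True, x: False}
  {x: False, f: False}
  {x: True, f: True}


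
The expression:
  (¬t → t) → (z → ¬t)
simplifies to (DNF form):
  ¬t ∨ ¬z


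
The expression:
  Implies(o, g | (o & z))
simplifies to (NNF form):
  g | z | ~o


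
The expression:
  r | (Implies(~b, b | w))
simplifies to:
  b | r | w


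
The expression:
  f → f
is always true.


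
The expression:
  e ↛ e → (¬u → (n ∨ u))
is always true.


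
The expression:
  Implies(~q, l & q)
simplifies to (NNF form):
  q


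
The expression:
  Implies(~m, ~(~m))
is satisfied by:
  {m: True}


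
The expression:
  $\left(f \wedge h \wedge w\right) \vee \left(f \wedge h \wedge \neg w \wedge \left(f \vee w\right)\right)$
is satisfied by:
  {h: True, f: True}


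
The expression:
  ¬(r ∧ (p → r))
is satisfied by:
  {r: False}


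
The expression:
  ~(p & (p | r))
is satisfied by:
  {p: False}


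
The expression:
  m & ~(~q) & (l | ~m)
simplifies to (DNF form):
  l & m & q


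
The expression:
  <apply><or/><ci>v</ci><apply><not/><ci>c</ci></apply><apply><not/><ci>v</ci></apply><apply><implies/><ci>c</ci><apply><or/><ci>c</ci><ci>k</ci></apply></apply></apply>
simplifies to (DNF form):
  <true/>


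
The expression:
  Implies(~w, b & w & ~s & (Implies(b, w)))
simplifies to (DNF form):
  w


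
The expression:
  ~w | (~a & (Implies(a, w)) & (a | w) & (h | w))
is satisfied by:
  {w: False, a: False}
  {a: True, w: False}
  {w: True, a: False}


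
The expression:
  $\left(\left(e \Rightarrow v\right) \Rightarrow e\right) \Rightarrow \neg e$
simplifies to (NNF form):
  $\neg e$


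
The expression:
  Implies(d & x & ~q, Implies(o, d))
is always true.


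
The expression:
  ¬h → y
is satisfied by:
  {y: True, h: True}
  {y: True, h: False}
  {h: True, y: False}


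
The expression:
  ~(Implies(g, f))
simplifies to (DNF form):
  g & ~f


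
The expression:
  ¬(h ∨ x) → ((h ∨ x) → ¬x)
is always true.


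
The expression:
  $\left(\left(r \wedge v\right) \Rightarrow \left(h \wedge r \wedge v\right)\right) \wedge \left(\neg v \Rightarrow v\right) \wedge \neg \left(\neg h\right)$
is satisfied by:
  {h: True, v: True}


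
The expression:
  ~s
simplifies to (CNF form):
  ~s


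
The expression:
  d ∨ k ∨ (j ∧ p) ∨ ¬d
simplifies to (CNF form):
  True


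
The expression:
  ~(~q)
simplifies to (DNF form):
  q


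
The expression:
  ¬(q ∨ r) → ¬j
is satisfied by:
  {r: True, q: True, j: False}
  {r: True, q: False, j: False}
  {q: True, r: False, j: False}
  {r: False, q: False, j: False}
  {r: True, j: True, q: True}
  {r: True, j: True, q: False}
  {j: True, q: True, r: False}


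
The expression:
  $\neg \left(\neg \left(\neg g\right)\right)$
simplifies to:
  $\neg g$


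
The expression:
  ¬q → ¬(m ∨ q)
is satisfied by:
  {q: True, m: False}
  {m: False, q: False}
  {m: True, q: True}


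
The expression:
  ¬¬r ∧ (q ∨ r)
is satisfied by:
  {r: True}


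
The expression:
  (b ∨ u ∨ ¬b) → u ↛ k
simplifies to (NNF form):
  u ∧ ¬k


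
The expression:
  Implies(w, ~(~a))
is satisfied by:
  {a: True, w: False}
  {w: False, a: False}
  {w: True, a: True}


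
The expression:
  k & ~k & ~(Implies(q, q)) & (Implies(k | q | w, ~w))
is never true.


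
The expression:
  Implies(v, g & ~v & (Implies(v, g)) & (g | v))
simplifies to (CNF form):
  ~v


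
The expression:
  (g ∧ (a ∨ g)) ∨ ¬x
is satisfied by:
  {g: True, x: False}
  {x: False, g: False}
  {x: True, g: True}


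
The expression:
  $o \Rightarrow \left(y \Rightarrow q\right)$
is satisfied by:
  {q: True, o: False, y: False}
  {o: False, y: False, q: False}
  {y: True, q: True, o: False}
  {y: True, o: False, q: False}
  {q: True, o: True, y: False}
  {o: True, q: False, y: False}
  {y: True, o: True, q: True}


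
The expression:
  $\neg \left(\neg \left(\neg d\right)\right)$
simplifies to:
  $\neg d$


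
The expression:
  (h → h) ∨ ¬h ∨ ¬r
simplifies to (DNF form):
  True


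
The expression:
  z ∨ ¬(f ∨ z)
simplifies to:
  z ∨ ¬f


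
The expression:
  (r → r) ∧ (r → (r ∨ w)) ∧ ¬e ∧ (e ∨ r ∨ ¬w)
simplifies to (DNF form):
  (r ∧ ¬e) ∨ (¬e ∧ ¬w)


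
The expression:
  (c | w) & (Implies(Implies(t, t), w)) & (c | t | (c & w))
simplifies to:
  w & (c | t)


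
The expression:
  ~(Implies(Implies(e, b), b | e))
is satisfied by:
  {e: False, b: False}


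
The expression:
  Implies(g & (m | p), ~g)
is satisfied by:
  {m: False, g: False, p: False}
  {p: True, m: False, g: False}
  {m: True, p: False, g: False}
  {p: True, m: True, g: False}
  {g: True, p: False, m: False}


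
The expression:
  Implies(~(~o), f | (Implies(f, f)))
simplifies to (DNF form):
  True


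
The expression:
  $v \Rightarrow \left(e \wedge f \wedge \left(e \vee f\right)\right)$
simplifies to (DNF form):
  $\left(e \wedge f\right) \vee \neg v$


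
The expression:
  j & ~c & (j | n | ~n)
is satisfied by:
  {j: True, c: False}


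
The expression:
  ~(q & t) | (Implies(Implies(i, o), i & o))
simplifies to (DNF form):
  i | ~q | ~t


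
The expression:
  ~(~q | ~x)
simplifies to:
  q & x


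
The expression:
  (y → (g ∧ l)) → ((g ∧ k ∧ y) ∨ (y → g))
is always true.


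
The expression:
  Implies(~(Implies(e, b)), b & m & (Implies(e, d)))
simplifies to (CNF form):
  b | ~e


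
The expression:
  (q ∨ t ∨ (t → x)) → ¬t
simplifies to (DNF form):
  ¬t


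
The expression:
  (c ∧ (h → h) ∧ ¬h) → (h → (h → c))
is always true.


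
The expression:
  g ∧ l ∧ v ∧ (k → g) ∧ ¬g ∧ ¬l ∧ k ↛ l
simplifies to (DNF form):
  False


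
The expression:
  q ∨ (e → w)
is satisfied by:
  {w: True, q: True, e: False}
  {w: True, e: False, q: False}
  {q: True, e: False, w: False}
  {q: False, e: False, w: False}
  {w: True, q: True, e: True}
  {w: True, e: True, q: False}
  {q: True, e: True, w: False}


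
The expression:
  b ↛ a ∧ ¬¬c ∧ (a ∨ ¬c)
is never true.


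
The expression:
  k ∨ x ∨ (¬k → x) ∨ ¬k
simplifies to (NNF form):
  True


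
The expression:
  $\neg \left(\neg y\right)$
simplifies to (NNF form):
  $y$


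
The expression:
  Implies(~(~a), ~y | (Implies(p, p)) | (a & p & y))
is always true.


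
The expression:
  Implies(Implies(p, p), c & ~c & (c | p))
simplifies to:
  False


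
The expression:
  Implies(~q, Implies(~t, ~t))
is always true.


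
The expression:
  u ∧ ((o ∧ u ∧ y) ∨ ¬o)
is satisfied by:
  {u: True, y: True, o: False}
  {u: True, o: False, y: False}
  {u: True, y: True, o: True}


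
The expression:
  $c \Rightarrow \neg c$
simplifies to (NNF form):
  $\neg c$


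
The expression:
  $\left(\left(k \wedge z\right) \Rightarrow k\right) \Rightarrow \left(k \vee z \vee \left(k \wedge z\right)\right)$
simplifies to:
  $k \vee z$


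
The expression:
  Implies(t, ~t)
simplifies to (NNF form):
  ~t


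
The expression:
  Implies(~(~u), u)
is always true.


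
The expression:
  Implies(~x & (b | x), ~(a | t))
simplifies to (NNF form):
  x | ~b | (~a & ~t)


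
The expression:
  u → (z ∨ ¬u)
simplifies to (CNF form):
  z ∨ ¬u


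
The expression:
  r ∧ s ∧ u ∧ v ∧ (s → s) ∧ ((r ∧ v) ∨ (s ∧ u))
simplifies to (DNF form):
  r ∧ s ∧ u ∧ v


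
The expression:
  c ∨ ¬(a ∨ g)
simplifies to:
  c ∨ (¬a ∧ ¬g)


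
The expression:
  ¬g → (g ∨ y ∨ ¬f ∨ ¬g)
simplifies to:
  True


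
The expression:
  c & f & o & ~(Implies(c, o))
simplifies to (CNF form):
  False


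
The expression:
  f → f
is always true.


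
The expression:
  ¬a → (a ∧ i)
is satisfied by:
  {a: True}


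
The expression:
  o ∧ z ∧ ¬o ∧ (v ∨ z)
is never true.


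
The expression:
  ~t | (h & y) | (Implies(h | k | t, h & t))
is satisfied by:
  {h: True, t: False}
  {t: False, h: False}
  {t: True, h: True}


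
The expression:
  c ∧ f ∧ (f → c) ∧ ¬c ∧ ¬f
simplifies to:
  False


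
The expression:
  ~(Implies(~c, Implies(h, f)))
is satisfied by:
  {h: True, f: False, c: False}


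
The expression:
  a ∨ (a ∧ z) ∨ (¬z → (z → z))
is always true.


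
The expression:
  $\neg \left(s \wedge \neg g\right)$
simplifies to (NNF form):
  $g \vee \neg s$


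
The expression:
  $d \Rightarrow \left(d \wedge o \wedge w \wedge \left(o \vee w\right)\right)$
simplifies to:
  $\left(o \wedge w\right) \vee \neg d$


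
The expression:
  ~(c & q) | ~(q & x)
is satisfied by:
  {c: False, q: False, x: False}
  {x: True, c: False, q: False}
  {q: True, c: False, x: False}
  {x: True, q: True, c: False}
  {c: True, x: False, q: False}
  {x: True, c: True, q: False}
  {q: True, c: True, x: False}


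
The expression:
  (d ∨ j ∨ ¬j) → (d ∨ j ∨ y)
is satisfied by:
  {y: True, d: True, j: True}
  {y: True, d: True, j: False}
  {y: True, j: True, d: False}
  {y: True, j: False, d: False}
  {d: True, j: True, y: False}
  {d: True, j: False, y: False}
  {j: True, d: False, y: False}


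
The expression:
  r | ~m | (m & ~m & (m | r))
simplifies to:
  r | ~m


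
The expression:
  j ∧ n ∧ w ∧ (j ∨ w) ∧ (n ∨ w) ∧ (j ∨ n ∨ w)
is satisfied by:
  {j: True, w: True, n: True}


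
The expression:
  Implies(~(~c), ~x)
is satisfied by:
  {c: False, x: False}
  {x: True, c: False}
  {c: True, x: False}


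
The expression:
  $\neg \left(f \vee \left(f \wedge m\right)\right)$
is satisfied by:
  {f: False}


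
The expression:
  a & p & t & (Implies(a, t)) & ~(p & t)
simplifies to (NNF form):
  False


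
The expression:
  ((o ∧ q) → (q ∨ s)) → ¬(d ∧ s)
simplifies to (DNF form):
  ¬d ∨ ¬s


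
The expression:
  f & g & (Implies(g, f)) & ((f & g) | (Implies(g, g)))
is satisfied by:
  {g: True, f: True}


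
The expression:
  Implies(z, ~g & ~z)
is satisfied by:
  {z: False}


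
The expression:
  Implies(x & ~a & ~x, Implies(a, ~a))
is always true.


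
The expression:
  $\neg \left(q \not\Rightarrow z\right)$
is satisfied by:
  {z: True, q: False}
  {q: False, z: False}
  {q: True, z: True}


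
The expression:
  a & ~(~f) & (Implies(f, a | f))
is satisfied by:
  {a: True, f: True}


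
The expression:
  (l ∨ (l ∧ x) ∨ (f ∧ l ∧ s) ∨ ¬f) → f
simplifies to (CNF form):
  f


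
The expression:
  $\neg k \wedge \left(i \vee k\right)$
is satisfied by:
  {i: True, k: False}


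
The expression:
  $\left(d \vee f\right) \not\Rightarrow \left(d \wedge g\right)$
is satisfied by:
  {f: True, d: False, g: False}
  {f: True, g: True, d: False}
  {f: True, d: True, g: False}
  {d: True, g: False, f: False}


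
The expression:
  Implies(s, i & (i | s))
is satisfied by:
  {i: True, s: False}
  {s: False, i: False}
  {s: True, i: True}


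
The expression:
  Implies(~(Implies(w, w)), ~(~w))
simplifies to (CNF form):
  True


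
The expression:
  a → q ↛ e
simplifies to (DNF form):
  (q ∧ ¬e) ∨ ¬a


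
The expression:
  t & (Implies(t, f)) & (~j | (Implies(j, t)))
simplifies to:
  f & t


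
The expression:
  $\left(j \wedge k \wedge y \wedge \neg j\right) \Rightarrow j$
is always true.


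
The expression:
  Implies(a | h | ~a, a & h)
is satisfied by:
  {a: True, h: True}


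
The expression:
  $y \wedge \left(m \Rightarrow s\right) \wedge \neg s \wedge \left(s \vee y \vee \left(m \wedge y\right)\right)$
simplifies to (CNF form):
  $y \wedge \neg m \wedge \neg s$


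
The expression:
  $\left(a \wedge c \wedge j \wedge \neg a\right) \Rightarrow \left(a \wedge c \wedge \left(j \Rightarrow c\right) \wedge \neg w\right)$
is always true.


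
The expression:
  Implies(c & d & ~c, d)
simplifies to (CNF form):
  True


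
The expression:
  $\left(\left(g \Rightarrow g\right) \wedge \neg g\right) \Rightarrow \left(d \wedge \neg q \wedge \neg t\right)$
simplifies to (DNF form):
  $g \vee \left(d \wedge \neg q \wedge \neg t\right)$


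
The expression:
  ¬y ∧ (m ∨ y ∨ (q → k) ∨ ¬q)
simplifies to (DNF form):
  (k ∧ ¬y) ∨ (m ∧ ¬y) ∨ (¬q ∧ ¬y)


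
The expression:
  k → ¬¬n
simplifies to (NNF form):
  n ∨ ¬k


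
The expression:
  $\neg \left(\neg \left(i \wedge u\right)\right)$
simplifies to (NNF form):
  $i \wedge u$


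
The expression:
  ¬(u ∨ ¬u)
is never true.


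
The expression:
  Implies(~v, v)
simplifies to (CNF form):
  v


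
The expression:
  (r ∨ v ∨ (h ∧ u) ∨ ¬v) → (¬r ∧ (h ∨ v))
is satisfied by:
  {v: True, h: True, r: False}
  {v: True, h: False, r: False}
  {h: True, v: False, r: False}


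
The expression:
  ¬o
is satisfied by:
  {o: False}


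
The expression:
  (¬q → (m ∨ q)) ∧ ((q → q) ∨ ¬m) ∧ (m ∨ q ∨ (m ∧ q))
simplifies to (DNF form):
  m ∨ q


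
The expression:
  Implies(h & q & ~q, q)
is always true.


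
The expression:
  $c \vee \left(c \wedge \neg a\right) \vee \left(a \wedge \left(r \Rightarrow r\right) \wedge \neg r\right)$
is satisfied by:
  {c: True, a: True, r: False}
  {c: True, a: False, r: False}
  {r: True, c: True, a: True}
  {r: True, c: True, a: False}
  {a: True, r: False, c: False}
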